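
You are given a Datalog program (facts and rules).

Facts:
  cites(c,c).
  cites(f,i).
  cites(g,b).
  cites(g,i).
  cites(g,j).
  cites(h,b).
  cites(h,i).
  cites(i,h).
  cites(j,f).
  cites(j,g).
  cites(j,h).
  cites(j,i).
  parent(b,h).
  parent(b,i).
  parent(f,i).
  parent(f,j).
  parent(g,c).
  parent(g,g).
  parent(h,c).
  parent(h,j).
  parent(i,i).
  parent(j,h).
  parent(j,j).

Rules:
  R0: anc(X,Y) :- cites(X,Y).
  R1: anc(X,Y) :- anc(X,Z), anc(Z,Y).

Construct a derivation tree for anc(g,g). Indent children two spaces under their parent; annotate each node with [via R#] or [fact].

round 1: derive anc(c,c) via R0 from cites(c,c)
round 1: derive anc(f,i) via R0 from cites(f,i)
round 1: derive anc(g,b) via R0 from cites(g,b)
round 1: derive anc(g,i) via R0 from cites(g,i)
round 1: derive anc(g,j) via R0 from cites(g,j)
round 1: derive anc(h,b) via R0 from cites(h,b)
round 1: derive anc(h,i) via R0 from cites(h,i)
round 1: derive anc(i,h) via R0 from cites(i,h)
round 1: derive anc(j,f) via R0 from cites(j,f)
round 1: derive anc(j,g) via R0 from cites(j,g)
round 1: derive anc(j,h) via R0 from cites(j,h)
round 1: derive anc(j,i) via R0 from cites(j,i)
round 2: derive anc(f,h) via R1 from anc(f,i), anc(i,h)
round 2: derive anc(g,f) via R1 from anc(g,j), anc(j,f)
round 2: derive anc(g,g) via R1 from anc(g,j), anc(j,g)
round 2: derive anc(g,h) via R1 from anc(g,i), anc(i,h)
round 2: derive anc(h,h) via R1 from anc(h,i), anc(i,h)
round 2: derive anc(i,b) via R1 from anc(i,h), anc(h,b)
round 2: derive anc(i,i) via R1 from anc(i,h), anc(h,i)
round 2: derive anc(j,b) via R1 from anc(j,g), anc(g,b)
round 2: derive anc(j,j) via R1 from anc(j,g), anc(g,j)
round 3: derive anc(f,b) via R1 from anc(f,h), anc(h,b)

anc(g,g)  [via R1]
  anc(g,j)  [via R0]
    cites(g,j)  [fact]
  anc(j,g)  [via R0]
    cites(j,g)  [fact]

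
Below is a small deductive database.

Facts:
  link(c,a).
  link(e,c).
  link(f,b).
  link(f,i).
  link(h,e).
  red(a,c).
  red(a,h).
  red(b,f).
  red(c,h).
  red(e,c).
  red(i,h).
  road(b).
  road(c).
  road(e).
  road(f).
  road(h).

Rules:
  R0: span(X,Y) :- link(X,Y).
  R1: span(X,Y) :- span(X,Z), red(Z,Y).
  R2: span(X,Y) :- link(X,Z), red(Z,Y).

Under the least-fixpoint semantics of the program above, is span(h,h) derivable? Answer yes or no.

yes

round 1: derive span(c,a) via R0 from link(c,a)
round 1: derive span(e,c) via R0 from link(e,c)
round 1: derive span(f,b) via R0 from link(f,b)
round 1: derive span(f,i) via R0 from link(f,i)
round 1: derive span(h,e) via R0 from link(h,e)
round 1: derive span(c,c) via R2 from link(c,a), red(a,c)
round 1: derive span(c,h) via R2 from link(c,a), red(a,h)
round 1: derive span(e,h) via R2 from link(e,c), red(c,h)
round 1: derive span(f,f) via R2 from link(f,b), red(b,f)
round 1: derive span(f,h) via R2 from link(f,i), red(i,h)
round 1: derive span(h,c) via R2 from link(h,e), red(e,c)
round 2: derive span(h,h) via R1 from span(h,c), red(c,h)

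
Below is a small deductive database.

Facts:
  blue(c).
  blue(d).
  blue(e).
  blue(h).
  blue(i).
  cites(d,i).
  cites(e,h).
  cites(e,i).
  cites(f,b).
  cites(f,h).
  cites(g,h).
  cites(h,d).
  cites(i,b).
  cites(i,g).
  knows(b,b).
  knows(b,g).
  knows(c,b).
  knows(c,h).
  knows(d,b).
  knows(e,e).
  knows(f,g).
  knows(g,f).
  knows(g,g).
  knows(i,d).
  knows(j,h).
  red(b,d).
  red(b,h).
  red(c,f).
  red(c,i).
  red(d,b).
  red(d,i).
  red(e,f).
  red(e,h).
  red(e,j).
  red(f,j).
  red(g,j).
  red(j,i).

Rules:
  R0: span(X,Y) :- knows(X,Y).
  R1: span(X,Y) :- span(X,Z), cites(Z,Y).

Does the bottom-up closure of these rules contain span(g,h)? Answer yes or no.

round 1: derive span(b,b) via R0 from knows(b,b)
round 1: derive span(b,g) via R0 from knows(b,g)
round 1: derive span(c,b) via R0 from knows(c,b)
round 1: derive span(c,h) via R0 from knows(c,h)
round 1: derive span(d,b) via R0 from knows(d,b)
round 1: derive span(e,e) via R0 from knows(e,e)
round 1: derive span(f,g) via R0 from knows(f,g)
round 1: derive span(g,f) via R0 from knows(g,f)
round 1: derive span(g,g) via R0 from knows(g,g)
round 1: derive span(i,d) via R0 from knows(i,d)
round 1: derive span(j,h) via R0 from knows(j,h)
round 2: derive span(b,h) via R1 from span(b,g), cites(g,h)
round 2: derive span(c,d) via R1 from span(c,h), cites(h,d)
round 2: derive span(e,h) via R1 from span(e,e), cites(e,h)
round 2: derive span(e,i) via R1 from span(e,e), cites(e,i)
round 2: derive span(f,h) via R1 from span(f,g), cites(g,h)
round 2: derive span(g,b) via R1 from span(g,f), cites(f,b)
round 2: derive span(g,h) via R1 from span(g,f), cites(f,h)
round 2: derive span(i,i) via R1 from span(i,d), cites(d,i)
round 2: derive span(j,d) via R1 from span(j,h), cites(h,d)
round 3: derive span(b,d) via R1 from span(b,h), cites(h,d)
round 3: derive span(c,i) via R1 from span(c,d), cites(d,i)
round 3: derive span(e,b) via R1 from span(e,i), cites(i,b)
round 3: derive span(e,d) via R1 from span(e,h), cites(h,d)
round 3: derive span(e,g) via R1 from span(e,i), cites(i,g)
round 3: derive span(f,d) via R1 from span(f,h), cites(h,d)
round 3: derive span(g,d) via R1 from span(g,h), cites(h,d)
round 3: derive span(i,b) via R1 from span(i,i), cites(i,b)
round 3: derive span(i,g) via R1 from span(i,i), cites(i,g)
round 3: derive span(j,i) via R1 from span(j,d), cites(d,i)
round 4: derive span(b,i) via R1 from span(b,d), cites(d,i)
round 4: derive span(c,g) via R1 from span(c,i), cites(i,g)
round 4: derive span(f,i) via R1 from span(f,d), cites(d,i)
round 4: derive span(g,i) via R1 from span(g,d), cites(d,i)
round 4: derive span(i,h) via R1 from span(i,g), cites(g,h)
round 4: derive span(j,b) via R1 from span(j,i), cites(i,b)
round 4: derive span(j,g) via R1 from span(j,i), cites(i,g)
round 5: derive span(f,b) via R1 from span(f,i), cites(i,b)

yes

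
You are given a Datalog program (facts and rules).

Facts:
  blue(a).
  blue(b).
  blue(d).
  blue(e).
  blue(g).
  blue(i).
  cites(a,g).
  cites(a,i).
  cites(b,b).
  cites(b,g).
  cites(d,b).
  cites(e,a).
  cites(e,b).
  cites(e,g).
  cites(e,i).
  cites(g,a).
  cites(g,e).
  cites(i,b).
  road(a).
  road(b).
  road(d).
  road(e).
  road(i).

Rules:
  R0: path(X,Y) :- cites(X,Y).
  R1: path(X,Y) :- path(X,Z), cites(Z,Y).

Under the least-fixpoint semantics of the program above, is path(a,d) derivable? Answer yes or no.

round 1: derive path(a,g) via R0 from cites(a,g)
round 1: derive path(a,i) via R0 from cites(a,i)
round 1: derive path(b,b) via R0 from cites(b,b)
round 1: derive path(b,g) via R0 from cites(b,g)
round 1: derive path(d,b) via R0 from cites(d,b)
round 1: derive path(e,a) via R0 from cites(e,a)
round 1: derive path(e,b) via R0 from cites(e,b)
round 1: derive path(e,g) via R0 from cites(e,g)
round 1: derive path(e,i) via R0 from cites(e,i)
round 1: derive path(g,a) via R0 from cites(g,a)
round 1: derive path(g,e) via R0 from cites(g,e)
round 1: derive path(i,b) via R0 from cites(i,b)
round 2: derive path(a,a) via R1 from path(a,g), cites(g,a)
round 2: derive path(a,b) via R1 from path(a,i), cites(i,b)
round 2: derive path(a,e) via R1 from path(a,g), cites(g,e)
round 2: derive path(b,a) via R1 from path(b,g), cites(g,a)
round 2: derive path(b,e) via R1 from path(b,g), cites(g,e)
round 2: derive path(d,g) via R1 from path(d,b), cites(b,g)
round 2: derive path(e,e) via R1 from path(e,g), cites(g,e)
round 2: derive path(g,b) via R1 from path(g,e), cites(e,b)
round 2: derive path(g,g) via R1 from path(g,a), cites(a,g)
round 2: derive path(g,i) via R1 from path(g,a), cites(a,i)
round 2: derive path(i,g) via R1 from path(i,b), cites(b,g)
round 3: derive path(b,i) via R1 from path(b,a), cites(a,i)
round 3: derive path(d,a) via R1 from path(d,g), cites(g,a)
round 3: derive path(d,e) via R1 from path(d,g), cites(g,e)
round 3: derive path(i,a) via R1 from path(i,g), cites(g,a)
round 3: derive path(i,e) via R1 from path(i,g), cites(g,e)
round 4: derive path(d,i) via R1 from path(d,a), cites(a,i)
round 4: derive path(i,i) via R1 from path(i,a), cites(a,i)

no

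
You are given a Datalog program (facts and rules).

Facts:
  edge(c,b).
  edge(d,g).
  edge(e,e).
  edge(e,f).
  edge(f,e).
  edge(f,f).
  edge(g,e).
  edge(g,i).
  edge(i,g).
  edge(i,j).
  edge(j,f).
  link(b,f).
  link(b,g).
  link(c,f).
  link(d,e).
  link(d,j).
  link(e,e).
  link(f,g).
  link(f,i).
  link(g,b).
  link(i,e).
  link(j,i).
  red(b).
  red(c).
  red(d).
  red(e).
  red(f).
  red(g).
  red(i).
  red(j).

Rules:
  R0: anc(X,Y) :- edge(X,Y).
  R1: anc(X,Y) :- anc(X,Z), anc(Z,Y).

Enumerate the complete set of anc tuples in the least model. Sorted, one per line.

anc(c,b)
anc(d,e)
anc(d,f)
anc(d,g)
anc(d,i)
anc(d,j)
anc(e,e)
anc(e,f)
anc(f,e)
anc(f,f)
anc(g,e)
anc(g,f)
anc(g,g)
anc(g,i)
anc(g,j)
anc(i,e)
anc(i,f)
anc(i,g)
anc(i,i)
anc(i,j)
anc(j,e)
anc(j,f)

round 1: derive anc(c,b) via R0 from edge(c,b)
round 1: derive anc(d,g) via R0 from edge(d,g)
round 1: derive anc(e,e) via R0 from edge(e,e)
round 1: derive anc(e,f) via R0 from edge(e,f)
round 1: derive anc(f,e) via R0 from edge(f,e)
round 1: derive anc(f,f) via R0 from edge(f,f)
round 1: derive anc(g,e) via R0 from edge(g,e)
round 1: derive anc(g,i) via R0 from edge(g,i)
round 1: derive anc(i,g) via R0 from edge(i,g)
round 1: derive anc(i,j) via R0 from edge(i,j)
round 1: derive anc(j,f) via R0 from edge(j,f)
round 2: derive anc(d,e) via R1 from anc(d,g), anc(g,e)
round 2: derive anc(d,i) via R1 from anc(d,g), anc(g,i)
round 2: derive anc(g,f) via R1 from anc(g,e), anc(e,f)
round 2: derive anc(g,g) via R1 from anc(g,i), anc(i,g)
round 2: derive anc(g,j) via R1 from anc(g,i), anc(i,j)
round 2: derive anc(i,e) via R1 from anc(i,g), anc(g,e)
round 2: derive anc(i,f) via R1 from anc(i,j), anc(j,f)
round 2: derive anc(i,i) via R1 from anc(i,g), anc(g,i)
round 2: derive anc(j,e) via R1 from anc(j,f), anc(f,e)
round 3: derive anc(d,f) via R1 from anc(d,e), anc(e,f)
round 3: derive anc(d,j) via R1 from anc(d,g), anc(g,j)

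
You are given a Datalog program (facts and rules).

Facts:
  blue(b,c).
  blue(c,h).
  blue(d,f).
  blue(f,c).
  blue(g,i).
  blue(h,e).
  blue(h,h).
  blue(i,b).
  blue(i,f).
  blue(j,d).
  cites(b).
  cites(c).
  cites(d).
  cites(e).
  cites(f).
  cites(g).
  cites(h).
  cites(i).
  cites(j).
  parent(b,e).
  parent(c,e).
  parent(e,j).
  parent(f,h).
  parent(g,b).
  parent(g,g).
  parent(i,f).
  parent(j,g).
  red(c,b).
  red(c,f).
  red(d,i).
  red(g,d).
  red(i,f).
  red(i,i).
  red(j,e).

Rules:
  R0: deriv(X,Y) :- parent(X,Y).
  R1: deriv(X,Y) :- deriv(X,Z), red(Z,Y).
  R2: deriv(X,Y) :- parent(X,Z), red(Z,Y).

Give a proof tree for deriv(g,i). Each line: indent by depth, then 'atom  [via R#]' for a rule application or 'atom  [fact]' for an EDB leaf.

deriv(g,i)  [via R1]
  deriv(g,d)  [via R2]
    parent(g,g)  [fact]
    red(g,d)  [fact]
  red(d,i)  [fact]

round 1: derive deriv(b,e) via R0 from parent(b,e)
round 1: derive deriv(c,e) via R0 from parent(c,e)
round 1: derive deriv(e,j) via R0 from parent(e,j)
round 1: derive deriv(f,h) via R0 from parent(f,h)
round 1: derive deriv(g,b) via R0 from parent(g,b)
round 1: derive deriv(g,g) via R0 from parent(g,g)
round 1: derive deriv(i,f) via R0 from parent(i,f)
round 1: derive deriv(j,g) via R0 from parent(j,g)
round 1: derive deriv(e,e) via R2 from parent(e,j), red(j,e)
round 1: derive deriv(g,d) via R2 from parent(g,g), red(g,d)
round 1: derive deriv(j,d) via R2 from parent(j,g), red(g,d)
round 2: derive deriv(g,i) via R1 from deriv(g,d), red(d,i)
round 2: derive deriv(j,i) via R1 from deriv(j,d), red(d,i)
round 3: derive deriv(g,f) via R1 from deriv(g,i), red(i,f)
round 3: derive deriv(j,f) via R1 from deriv(j,i), red(i,f)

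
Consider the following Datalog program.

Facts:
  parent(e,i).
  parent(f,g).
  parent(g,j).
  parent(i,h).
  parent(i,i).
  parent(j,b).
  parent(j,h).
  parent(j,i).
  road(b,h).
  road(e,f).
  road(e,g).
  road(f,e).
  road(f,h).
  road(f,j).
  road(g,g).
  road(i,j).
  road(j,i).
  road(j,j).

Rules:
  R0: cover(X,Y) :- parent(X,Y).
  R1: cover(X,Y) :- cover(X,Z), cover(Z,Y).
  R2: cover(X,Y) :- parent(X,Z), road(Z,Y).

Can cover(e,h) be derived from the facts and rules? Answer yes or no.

round 1: derive cover(e,i) via R0 from parent(e,i)
round 1: derive cover(f,g) via R0 from parent(f,g)
round 1: derive cover(g,j) via R0 from parent(g,j)
round 1: derive cover(i,h) via R0 from parent(i,h)
round 1: derive cover(i,i) via R0 from parent(i,i)
round 1: derive cover(j,b) via R0 from parent(j,b)
round 1: derive cover(j,h) via R0 from parent(j,h)
round 1: derive cover(j,i) via R0 from parent(j,i)
round 1: derive cover(e,j) via R2 from parent(e,i), road(i,j)
round 1: derive cover(g,i) via R2 from parent(g,j), road(j,i)
round 1: derive cover(i,j) via R2 from parent(i,i), road(i,j)
round 1: derive cover(j,j) via R2 from parent(j,i), road(i,j)
round 2: derive cover(e,b) via R1 from cover(e,j), cover(j,b)
round 2: derive cover(e,h) via R1 from cover(e,i), cover(i,h)
round 2: derive cover(f,i) via R1 from cover(f,g), cover(g,i)
round 2: derive cover(f,j) via R1 from cover(f,g), cover(g,j)
round 2: derive cover(g,b) via R1 from cover(g,j), cover(j,b)
round 2: derive cover(g,h) via R1 from cover(g,i), cover(i,h)
round 2: derive cover(i,b) via R1 from cover(i,j), cover(j,b)
round 3: derive cover(f,b) via R1 from cover(f,g), cover(g,b)
round 3: derive cover(f,h) via R1 from cover(f,g), cover(g,h)

yes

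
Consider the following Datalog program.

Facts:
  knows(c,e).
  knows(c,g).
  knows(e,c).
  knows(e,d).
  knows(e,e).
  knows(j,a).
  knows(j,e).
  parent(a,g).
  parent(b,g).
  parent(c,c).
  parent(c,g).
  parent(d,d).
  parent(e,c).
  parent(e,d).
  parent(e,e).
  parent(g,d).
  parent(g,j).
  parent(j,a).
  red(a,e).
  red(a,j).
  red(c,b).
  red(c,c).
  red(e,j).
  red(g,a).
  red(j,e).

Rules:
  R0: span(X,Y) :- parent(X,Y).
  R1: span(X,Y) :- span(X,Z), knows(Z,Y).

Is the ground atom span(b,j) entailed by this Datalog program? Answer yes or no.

round 1: derive span(a,g) via R0 from parent(a,g)
round 1: derive span(b,g) via R0 from parent(b,g)
round 1: derive span(c,c) via R0 from parent(c,c)
round 1: derive span(c,g) via R0 from parent(c,g)
round 1: derive span(d,d) via R0 from parent(d,d)
round 1: derive span(e,c) via R0 from parent(e,c)
round 1: derive span(e,d) via R0 from parent(e,d)
round 1: derive span(e,e) via R0 from parent(e,e)
round 1: derive span(g,d) via R0 from parent(g,d)
round 1: derive span(g,j) via R0 from parent(g,j)
round 1: derive span(j,a) via R0 from parent(j,a)
round 2: derive span(c,e) via R1 from span(c,c), knows(c,e)
round 2: derive span(e,g) via R1 from span(e,c), knows(c,g)
round 2: derive span(g,a) via R1 from span(g,j), knows(j,a)
round 2: derive span(g,e) via R1 from span(g,j), knows(j,e)
round 3: derive span(c,d) via R1 from span(c,e), knows(e,d)
round 3: derive span(g,c) via R1 from span(g,e), knows(e,c)
round 4: derive span(g,g) via R1 from span(g,c), knows(c,g)

no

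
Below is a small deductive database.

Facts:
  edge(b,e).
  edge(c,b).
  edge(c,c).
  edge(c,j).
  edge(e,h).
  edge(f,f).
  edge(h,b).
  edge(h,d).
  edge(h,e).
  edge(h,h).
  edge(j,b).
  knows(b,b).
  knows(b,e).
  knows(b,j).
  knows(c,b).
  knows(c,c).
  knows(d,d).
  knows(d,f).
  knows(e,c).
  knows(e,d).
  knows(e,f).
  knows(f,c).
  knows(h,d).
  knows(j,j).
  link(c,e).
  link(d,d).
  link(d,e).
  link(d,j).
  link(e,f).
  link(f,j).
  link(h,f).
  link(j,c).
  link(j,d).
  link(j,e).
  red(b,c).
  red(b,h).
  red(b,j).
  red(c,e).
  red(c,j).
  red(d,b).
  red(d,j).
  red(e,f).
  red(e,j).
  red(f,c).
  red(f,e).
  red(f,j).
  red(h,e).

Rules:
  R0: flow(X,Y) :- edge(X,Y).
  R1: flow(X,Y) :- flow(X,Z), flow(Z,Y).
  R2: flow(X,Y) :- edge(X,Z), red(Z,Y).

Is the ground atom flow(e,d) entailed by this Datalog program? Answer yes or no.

yes

round 1: derive flow(b,e) via R0 from edge(b,e)
round 1: derive flow(c,b) via R0 from edge(c,b)
round 1: derive flow(c,c) via R0 from edge(c,c)
round 1: derive flow(c,j) via R0 from edge(c,j)
round 1: derive flow(e,h) via R0 from edge(e,h)
round 1: derive flow(f,f) via R0 from edge(f,f)
round 1: derive flow(h,b) via R0 from edge(h,b)
round 1: derive flow(h,d) via R0 from edge(h,d)
round 1: derive flow(h,e) via R0 from edge(h,e)
round 1: derive flow(h,h) via R0 from edge(h,h)
round 1: derive flow(j,b) via R0 from edge(j,b)
round 1: derive flow(b,f) via R2 from edge(b,e), red(e,f)
round 1: derive flow(b,j) via R2 from edge(b,e), red(e,j)
round 1: derive flow(c,e) via R2 from edge(c,c), red(c,e)
round 1: derive flow(c,h) via R2 from edge(c,b), red(b,h)
round 1: derive flow(e,e) via R2 from edge(e,h), red(h,e)
round 1: derive flow(f,c) via R2 from edge(f,f), red(f,c)
round 1: derive flow(f,e) via R2 from edge(f,f), red(f,e)
round 1: derive flow(f,j) via R2 from edge(f,f), red(f,j)
round 1: derive flow(h,c) via R2 from edge(h,b), red(b,c)
round 1: derive flow(h,f) via R2 from edge(h,e), red(e,f)
round 1: derive flow(h,j) via R2 from edge(h,b), red(b,j)
round 1: derive flow(j,c) via R2 from edge(j,b), red(b,c)
round 1: derive flow(j,h) via R2 from edge(j,b), red(b,h)
round 1: derive flow(j,j) via R2 from edge(j,b), red(b,j)
round 2: derive flow(b,b) via R1 from flow(b,j), flow(j,b)
round 2: derive flow(b,c) via R1 from flow(b,f), flow(f,c)
round 2: derive flow(b,h) via R1 from flow(b,e), flow(e,h)
round 2: derive flow(c,d) via R1 from flow(c,h), flow(h,d)
round 2: derive flow(c,f) via R1 from flow(c,b), flow(b,f)
round 2: derive flow(e,b) via R1 from flow(e,h), flow(h,b)
round 2: derive flow(e,c) via R1 from flow(e,h), flow(h,c)
round 2: derive flow(e,d) via R1 from flow(e,h), flow(h,d)
round 2: derive flow(e,f) via R1 from flow(e,h), flow(h,f)
round 2: derive flow(e,j) via R1 from flow(e,h), flow(h,j)
round 2: derive flow(f,b) via R1 from flow(f,c), flow(c,b)
round 2: derive flow(f,h) via R1 from flow(f,c), flow(c,h)
round 2: derive flow(j,d) via R1 from flow(j,h), flow(h,d)
round 2: derive flow(j,e) via R1 from flow(j,b), flow(b,e)
round 2: derive flow(j,f) via R1 from flow(j,b), flow(b,f)
round 3: derive flow(b,d) via R1 from flow(b,c), flow(c,d)
round 3: derive flow(f,d) via R1 from flow(f,c), flow(c,d)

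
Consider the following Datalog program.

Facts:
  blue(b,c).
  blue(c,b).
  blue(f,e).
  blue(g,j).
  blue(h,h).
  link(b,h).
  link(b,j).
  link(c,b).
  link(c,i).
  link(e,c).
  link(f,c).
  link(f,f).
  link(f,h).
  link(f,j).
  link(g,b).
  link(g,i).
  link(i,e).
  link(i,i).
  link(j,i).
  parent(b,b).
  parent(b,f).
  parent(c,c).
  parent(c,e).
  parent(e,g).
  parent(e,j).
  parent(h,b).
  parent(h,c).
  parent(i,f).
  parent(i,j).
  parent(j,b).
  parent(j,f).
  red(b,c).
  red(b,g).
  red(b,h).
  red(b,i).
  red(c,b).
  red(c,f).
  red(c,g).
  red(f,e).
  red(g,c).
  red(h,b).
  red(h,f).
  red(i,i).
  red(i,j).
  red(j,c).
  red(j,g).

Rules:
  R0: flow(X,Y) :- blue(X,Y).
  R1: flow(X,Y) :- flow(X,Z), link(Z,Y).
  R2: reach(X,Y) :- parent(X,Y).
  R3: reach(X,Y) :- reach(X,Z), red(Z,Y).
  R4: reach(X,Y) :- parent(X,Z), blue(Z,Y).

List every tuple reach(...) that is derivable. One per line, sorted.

round 1: derive reach(b,b) via R2 from parent(b,b)
round 1: derive reach(b,f) via R2 from parent(b,f)
round 1: derive reach(c,c) via R2 from parent(c,c)
round 1: derive reach(c,e) via R2 from parent(c,e)
round 1: derive reach(e,g) via R2 from parent(e,g)
round 1: derive reach(e,j) via R2 from parent(e,j)
round 1: derive reach(h,b) via R2 from parent(h,b)
round 1: derive reach(h,c) via R2 from parent(h,c)
round 1: derive reach(i,f) via R2 from parent(i,f)
round 1: derive reach(i,j) via R2 from parent(i,j)
round 1: derive reach(j,b) via R2 from parent(j,b)
round 1: derive reach(j,f) via R2 from parent(j,f)
round 1: derive reach(b,c) via R4 from parent(b,b), blue(b,c)
round 1: derive reach(b,e) via R4 from parent(b,f), blue(f,e)
round 1: derive reach(c,b) via R4 from parent(c,c), blue(c,b)
round 1: derive reach(i,e) via R4 from parent(i,f), blue(f,e)
round 1: derive reach(j,c) via R4 from parent(j,b), blue(b,c)
round 1: derive reach(j,e) via R4 from parent(j,f), blue(f,e)
round 2: derive reach(b,g) via R3 from reach(b,b), red(b,g)
round 2: derive reach(b,h) via R3 from reach(b,b), red(b,h)
round 2: derive reach(b,i) via R3 from reach(b,b), red(b,i)
round 2: derive reach(c,f) via R3 from reach(c,c), red(c,f)
round 2: derive reach(c,g) via R3 from reach(c,b), red(b,g)
round 2: derive reach(c,h) via R3 from reach(c,b), red(b,h)
round 2: derive reach(c,i) via R3 from reach(c,b), red(b,i)
round 2: derive reach(e,c) via R3 from reach(e,g), red(g,c)
round 2: derive reach(h,f) via R3 from reach(h,c), red(c,f)
round 2: derive reach(h,g) via R3 from reach(h,b), red(b,g)
round 2: derive reach(h,h) via R3 from reach(h,b), red(b,h)
round 2: derive reach(h,i) via R3 from reach(h,b), red(b,i)
round 2: derive reach(i,c) via R3 from reach(i,j), red(j,c)
round 2: derive reach(i,g) via R3 from reach(i,j), red(j,g)
round 2: derive reach(j,g) via R3 from reach(j,b), red(b,g)
round 2: derive reach(j,h) via R3 from reach(j,b), red(b,h)
round 2: derive reach(j,i) via R3 from reach(j,b), red(b,i)
round 3: derive reach(b,j) via R3 from reach(b,i), red(i,j)
round 3: derive reach(c,j) via R3 from reach(c,i), red(i,j)
round 3: derive reach(e,b) via R3 from reach(e,c), red(c,b)
round 3: derive reach(e,f) via R3 from reach(e,c), red(c,f)
round 3: derive reach(h,e) via R3 from reach(h,f), red(f,e)
round 3: derive reach(h,j) via R3 from reach(h,i), red(i,j)
round 3: derive reach(i,b) via R3 from reach(i,c), red(c,b)
round 3: derive reach(j,j) via R3 from reach(j,i), red(i,j)
round 4: derive reach(e,e) via R3 from reach(e,f), red(f,e)
round 4: derive reach(e,h) via R3 from reach(e,b), red(b,h)
round 4: derive reach(e,i) via R3 from reach(e,b), red(b,i)
round 4: derive reach(i,h) via R3 from reach(i,b), red(b,h)
round 4: derive reach(i,i) via R3 from reach(i,b), red(b,i)

reach(b,b)
reach(b,c)
reach(b,e)
reach(b,f)
reach(b,g)
reach(b,h)
reach(b,i)
reach(b,j)
reach(c,b)
reach(c,c)
reach(c,e)
reach(c,f)
reach(c,g)
reach(c,h)
reach(c,i)
reach(c,j)
reach(e,b)
reach(e,c)
reach(e,e)
reach(e,f)
reach(e,g)
reach(e,h)
reach(e,i)
reach(e,j)
reach(h,b)
reach(h,c)
reach(h,e)
reach(h,f)
reach(h,g)
reach(h,h)
reach(h,i)
reach(h,j)
reach(i,b)
reach(i,c)
reach(i,e)
reach(i,f)
reach(i,g)
reach(i,h)
reach(i,i)
reach(i,j)
reach(j,b)
reach(j,c)
reach(j,e)
reach(j,f)
reach(j,g)
reach(j,h)
reach(j,i)
reach(j,j)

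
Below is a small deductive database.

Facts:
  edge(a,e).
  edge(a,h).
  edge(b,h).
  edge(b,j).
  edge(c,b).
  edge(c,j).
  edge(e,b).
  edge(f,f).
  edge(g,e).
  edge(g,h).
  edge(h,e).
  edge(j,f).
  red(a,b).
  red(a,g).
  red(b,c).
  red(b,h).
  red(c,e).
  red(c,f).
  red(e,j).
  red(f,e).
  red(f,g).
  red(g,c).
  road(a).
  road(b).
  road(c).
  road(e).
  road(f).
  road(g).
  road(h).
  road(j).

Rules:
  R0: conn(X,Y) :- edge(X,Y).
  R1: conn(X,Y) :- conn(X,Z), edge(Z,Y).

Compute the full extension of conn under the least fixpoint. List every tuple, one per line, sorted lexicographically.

round 1: derive conn(a,e) via R0 from edge(a,e)
round 1: derive conn(a,h) via R0 from edge(a,h)
round 1: derive conn(b,h) via R0 from edge(b,h)
round 1: derive conn(b,j) via R0 from edge(b,j)
round 1: derive conn(c,b) via R0 from edge(c,b)
round 1: derive conn(c,j) via R0 from edge(c,j)
round 1: derive conn(e,b) via R0 from edge(e,b)
round 1: derive conn(f,f) via R0 from edge(f,f)
round 1: derive conn(g,e) via R0 from edge(g,e)
round 1: derive conn(g,h) via R0 from edge(g,h)
round 1: derive conn(h,e) via R0 from edge(h,e)
round 1: derive conn(j,f) via R0 from edge(j,f)
round 2: derive conn(a,b) via R1 from conn(a,e), edge(e,b)
round 2: derive conn(b,e) via R1 from conn(b,h), edge(h,e)
round 2: derive conn(b,f) via R1 from conn(b,j), edge(j,f)
round 2: derive conn(c,f) via R1 from conn(c,j), edge(j,f)
round 2: derive conn(c,h) via R1 from conn(c,b), edge(b,h)
round 2: derive conn(e,h) via R1 from conn(e,b), edge(b,h)
round 2: derive conn(e,j) via R1 from conn(e,b), edge(b,j)
round 2: derive conn(g,b) via R1 from conn(g,e), edge(e,b)
round 2: derive conn(h,b) via R1 from conn(h,e), edge(e,b)
round 3: derive conn(a,j) via R1 from conn(a,b), edge(b,j)
round 3: derive conn(b,b) via R1 from conn(b,e), edge(e,b)
round 3: derive conn(c,e) via R1 from conn(c,h), edge(h,e)
round 3: derive conn(e,e) via R1 from conn(e,h), edge(h,e)
round 3: derive conn(e,f) via R1 from conn(e,j), edge(j,f)
round 3: derive conn(g,j) via R1 from conn(g,b), edge(b,j)
round 3: derive conn(h,h) via R1 from conn(h,b), edge(b,h)
round 3: derive conn(h,j) via R1 from conn(h,b), edge(b,j)
round 4: derive conn(a,f) via R1 from conn(a,j), edge(j,f)
round 4: derive conn(g,f) via R1 from conn(g,j), edge(j,f)
round 4: derive conn(h,f) via R1 from conn(h,j), edge(j,f)

conn(a,b)
conn(a,e)
conn(a,f)
conn(a,h)
conn(a,j)
conn(b,b)
conn(b,e)
conn(b,f)
conn(b,h)
conn(b,j)
conn(c,b)
conn(c,e)
conn(c,f)
conn(c,h)
conn(c,j)
conn(e,b)
conn(e,e)
conn(e,f)
conn(e,h)
conn(e,j)
conn(f,f)
conn(g,b)
conn(g,e)
conn(g,f)
conn(g,h)
conn(g,j)
conn(h,b)
conn(h,e)
conn(h,f)
conn(h,h)
conn(h,j)
conn(j,f)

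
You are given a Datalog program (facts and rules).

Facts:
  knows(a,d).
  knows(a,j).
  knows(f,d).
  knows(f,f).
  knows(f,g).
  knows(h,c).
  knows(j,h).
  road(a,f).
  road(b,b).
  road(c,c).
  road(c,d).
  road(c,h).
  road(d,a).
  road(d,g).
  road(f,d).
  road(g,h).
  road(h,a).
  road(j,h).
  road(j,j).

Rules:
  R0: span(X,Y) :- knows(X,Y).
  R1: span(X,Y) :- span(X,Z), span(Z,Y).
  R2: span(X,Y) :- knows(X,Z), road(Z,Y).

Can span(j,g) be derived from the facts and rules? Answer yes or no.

yes

round 1: derive span(a,d) via R0 from knows(a,d)
round 1: derive span(a,j) via R0 from knows(a,j)
round 1: derive span(f,d) via R0 from knows(f,d)
round 1: derive span(f,f) via R0 from knows(f,f)
round 1: derive span(f,g) via R0 from knows(f,g)
round 1: derive span(h,c) via R0 from knows(h,c)
round 1: derive span(j,h) via R0 from knows(j,h)
round 1: derive span(a,a) via R2 from knows(a,d), road(d,a)
round 1: derive span(a,g) via R2 from knows(a,d), road(d,g)
round 1: derive span(a,h) via R2 from knows(a,j), road(j,h)
round 1: derive span(f,a) via R2 from knows(f,d), road(d,a)
round 1: derive span(f,h) via R2 from knows(f,g), road(g,h)
round 1: derive span(h,d) via R2 from knows(h,c), road(c,d)
round 1: derive span(h,h) via R2 from knows(h,c), road(c,h)
round 1: derive span(j,a) via R2 from knows(j,h), road(h,a)
round 2: derive span(a,c) via R1 from span(a,h), span(h,c)
round 2: derive span(f,c) via R1 from span(f,h), span(h,c)
round 2: derive span(f,j) via R1 from span(f,a), span(a,j)
round 2: derive span(j,c) via R1 from span(j,h), span(h,c)
round 2: derive span(j,d) via R1 from span(j,a), span(a,d)
round 2: derive span(j,g) via R1 from span(j,a), span(a,g)
round 2: derive span(j,j) via R1 from span(j,a), span(a,j)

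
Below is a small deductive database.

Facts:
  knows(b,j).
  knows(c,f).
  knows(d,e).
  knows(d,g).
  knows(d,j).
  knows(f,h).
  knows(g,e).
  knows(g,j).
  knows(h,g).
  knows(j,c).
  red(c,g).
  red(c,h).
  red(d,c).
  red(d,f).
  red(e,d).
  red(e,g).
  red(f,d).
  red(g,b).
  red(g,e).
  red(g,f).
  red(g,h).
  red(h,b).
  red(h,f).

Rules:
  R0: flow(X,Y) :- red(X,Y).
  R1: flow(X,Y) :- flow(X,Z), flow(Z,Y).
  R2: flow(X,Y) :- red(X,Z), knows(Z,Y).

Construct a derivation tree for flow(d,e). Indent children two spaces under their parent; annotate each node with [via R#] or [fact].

round 1: derive flow(c,g) via R0 from red(c,g)
round 1: derive flow(c,h) via R0 from red(c,h)
round 1: derive flow(d,c) via R0 from red(d,c)
round 1: derive flow(d,f) via R0 from red(d,f)
round 1: derive flow(e,d) via R0 from red(e,d)
round 1: derive flow(e,g) via R0 from red(e,g)
round 1: derive flow(f,d) via R0 from red(f,d)
round 1: derive flow(g,b) via R0 from red(g,b)
round 1: derive flow(g,e) via R0 from red(g,e)
round 1: derive flow(g,f) via R0 from red(g,f)
round 1: derive flow(g,h) via R0 from red(g,h)
round 1: derive flow(h,b) via R0 from red(h,b)
round 1: derive flow(h,f) via R0 from red(h,f)
round 1: derive flow(c,e) via R2 from red(c,g), knows(g,e)
round 1: derive flow(c,j) via R2 from red(c,g), knows(g,j)
round 1: derive flow(d,h) via R2 from red(d,f), knows(f,h)
round 1: derive flow(e,e) via R2 from red(e,d), knows(d,e)
round 1: derive flow(e,j) via R2 from red(e,d), knows(d,j)
round 1: derive flow(f,e) via R2 from red(f,d), knows(d,e)
round 1: derive flow(f,g) via R2 from red(f,d), knows(d,g)
round 1: derive flow(f,j) via R2 from red(f,d), knows(d,j)
round 1: derive flow(g,g) via R2 from red(g,h), knows(h,g)
round 1: derive flow(g,j) via R2 from red(g,b), knows(b,j)
round 1: derive flow(h,h) via R2 from red(h,f), knows(f,h)
round 1: derive flow(h,j) via R2 from red(h,b), knows(b,j)
round 2: derive flow(c,b) via R1 from flow(c,g), flow(g,b)
round 2: derive flow(c,d) via R1 from flow(c,e), flow(e,d)
round 2: derive flow(c,f) via R1 from flow(c,g), flow(g,f)
round 2: derive flow(d,b) via R1 from flow(d,h), flow(h,b)
round 2: derive flow(d,d) via R1 from flow(d,f), flow(f,d)
round 2: derive flow(d,e) via R1 from flow(d,c), flow(c,e)
round 2: derive flow(d,g) via R1 from flow(d,c), flow(c,g)
round 2: derive flow(d,j) via R1 from flow(d,c), flow(c,j)
round 2: derive flow(e,b) via R1 from flow(e,g), flow(g,b)
round 2: derive flow(e,c) via R1 from flow(e,d), flow(d,c)
round 2: derive flow(e,f) via R1 from flow(e,d), flow(d,f)
round 2: derive flow(e,h) via R1 from flow(e,d), flow(d,h)
round 2: derive flow(f,b) via R1 from flow(f,g), flow(g,b)
round 2: derive flow(f,c) via R1 from flow(f,d), flow(d,c)
round 2: derive flow(f,f) via R1 from flow(f,d), flow(d,f)
round 2: derive flow(f,h) via R1 from flow(f,d), flow(d,h)
round 2: derive flow(g,d) via R1 from flow(g,e), flow(e,d)
round 2: derive flow(h,d) via R1 from flow(h,f), flow(f,d)
round 2: derive flow(h,e) via R1 from flow(h,f), flow(f,e)
round 2: derive flow(h,g) via R1 from flow(h,f), flow(f,g)
round 3: derive flow(c,c) via R1 from flow(c,d), flow(d,c)
round 3: derive flow(g,c) via R1 from flow(g,d), flow(d,c)
round 3: derive flow(h,c) via R1 from flow(h,d), flow(d,c)

flow(d,e)  [via R1]
  flow(d,c)  [via R0]
    red(d,c)  [fact]
  flow(c,e)  [via R2]
    red(c,g)  [fact]
    knows(g,e)  [fact]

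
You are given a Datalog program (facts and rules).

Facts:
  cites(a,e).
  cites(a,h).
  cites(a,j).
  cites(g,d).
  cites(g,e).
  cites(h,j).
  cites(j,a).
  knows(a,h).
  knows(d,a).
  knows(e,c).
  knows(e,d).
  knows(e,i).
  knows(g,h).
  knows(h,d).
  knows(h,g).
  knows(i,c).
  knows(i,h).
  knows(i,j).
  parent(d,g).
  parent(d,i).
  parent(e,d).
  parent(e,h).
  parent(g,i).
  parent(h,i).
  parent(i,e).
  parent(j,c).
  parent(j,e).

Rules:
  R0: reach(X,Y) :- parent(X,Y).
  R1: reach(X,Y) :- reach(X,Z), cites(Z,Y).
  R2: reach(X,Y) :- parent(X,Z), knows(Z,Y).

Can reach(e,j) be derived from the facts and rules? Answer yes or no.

round 1: derive reach(d,g) via R0 from parent(d,g)
round 1: derive reach(d,i) via R0 from parent(d,i)
round 1: derive reach(e,d) via R0 from parent(e,d)
round 1: derive reach(e,h) via R0 from parent(e,h)
round 1: derive reach(g,i) via R0 from parent(g,i)
round 1: derive reach(h,i) via R0 from parent(h,i)
round 1: derive reach(i,e) via R0 from parent(i,e)
round 1: derive reach(j,c) via R0 from parent(j,c)
round 1: derive reach(j,e) via R0 from parent(j,e)
round 1: derive reach(d,c) via R2 from parent(d,i), knows(i,c)
round 1: derive reach(d,h) via R2 from parent(d,g), knows(g,h)
round 1: derive reach(d,j) via R2 from parent(d,i), knows(i,j)
round 1: derive reach(e,a) via R2 from parent(e,d), knows(d,a)
round 1: derive reach(e,g) via R2 from parent(e,h), knows(h,g)
round 1: derive reach(g,c) via R2 from parent(g,i), knows(i,c)
round 1: derive reach(g,h) via R2 from parent(g,i), knows(i,h)
round 1: derive reach(g,j) via R2 from parent(g,i), knows(i,j)
round 1: derive reach(h,c) via R2 from parent(h,i), knows(i,c)
round 1: derive reach(h,h) via R2 from parent(h,i), knows(i,h)
round 1: derive reach(h,j) via R2 from parent(h,i), knows(i,j)
round 1: derive reach(i,c) via R2 from parent(i,e), knows(e,c)
round 1: derive reach(i,d) via R2 from parent(i,e), knows(e,d)
round 1: derive reach(i,i) via R2 from parent(i,e), knows(e,i)
round 1: derive reach(j,d) via R2 from parent(j,e), knows(e,d)
round 1: derive reach(j,i) via R2 from parent(j,e), knows(e,i)
round 2: derive reach(d,a) via R1 from reach(d,j), cites(j,a)
round 2: derive reach(d,d) via R1 from reach(d,g), cites(g,d)
round 2: derive reach(d,e) via R1 from reach(d,g), cites(g,e)
round 2: derive reach(e,e) via R1 from reach(e,a), cites(a,e)
round 2: derive reach(e,j) via R1 from reach(e,a), cites(a,j)
round 2: derive reach(g,a) via R1 from reach(g,j), cites(j,a)
round 2: derive reach(h,a) via R1 from reach(h,j), cites(j,a)
round 3: derive reach(g,e) via R1 from reach(g,a), cites(a,e)
round 3: derive reach(h,e) via R1 from reach(h,a), cites(a,e)

yes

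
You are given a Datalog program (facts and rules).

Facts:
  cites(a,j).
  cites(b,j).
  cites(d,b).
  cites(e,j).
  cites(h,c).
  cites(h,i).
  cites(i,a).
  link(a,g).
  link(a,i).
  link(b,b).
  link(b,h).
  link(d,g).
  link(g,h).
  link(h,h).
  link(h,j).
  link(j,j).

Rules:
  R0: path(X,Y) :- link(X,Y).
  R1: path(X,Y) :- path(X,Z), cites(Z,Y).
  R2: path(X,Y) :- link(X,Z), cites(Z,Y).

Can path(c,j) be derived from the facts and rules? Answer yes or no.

round 1: derive path(a,g) via R0 from link(a,g)
round 1: derive path(a,i) via R0 from link(a,i)
round 1: derive path(b,b) via R0 from link(b,b)
round 1: derive path(b,h) via R0 from link(b,h)
round 1: derive path(d,g) via R0 from link(d,g)
round 1: derive path(g,h) via R0 from link(g,h)
round 1: derive path(h,h) via R0 from link(h,h)
round 1: derive path(h,j) via R0 from link(h,j)
round 1: derive path(j,j) via R0 from link(j,j)
round 1: derive path(a,a) via R2 from link(a,i), cites(i,a)
round 1: derive path(b,c) via R2 from link(b,h), cites(h,c)
round 1: derive path(b,i) via R2 from link(b,h), cites(h,i)
round 1: derive path(b,j) via R2 from link(b,b), cites(b,j)
round 1: derive path(g,c) via R2 from link(g,h), cites(h,c)
round 1: derive path(g,i) via R2 from link(g,h), cites(h,i)
round 1: derive path(h,c) via R2 from link(h,h), cites(h,c)
round 1: derive path(h,i) via R2 from link(h,h), cites(h,i)
round 2: derive path(a,j) via R1 from path(a,a), cites(a,j)
round 2: derive path(b,a) via R1 from path(b,i), cites(i,a)
round 2: derive path(g,a) via R1 from path(g,i), cites(i,a)
round 2: derive path(h,a) via R1 from path(h,i), cites(i,a)
round 3: derive path(g,j) via R1 from path(g,a), cites(a,j)

no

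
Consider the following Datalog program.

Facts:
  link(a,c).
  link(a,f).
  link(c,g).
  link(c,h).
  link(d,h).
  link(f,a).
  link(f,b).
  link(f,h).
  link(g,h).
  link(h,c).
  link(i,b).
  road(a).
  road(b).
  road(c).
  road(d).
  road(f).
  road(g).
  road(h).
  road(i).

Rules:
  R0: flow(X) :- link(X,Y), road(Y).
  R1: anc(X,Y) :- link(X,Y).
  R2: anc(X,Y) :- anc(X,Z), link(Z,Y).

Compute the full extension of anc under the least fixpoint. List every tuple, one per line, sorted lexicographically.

round 1: derive anc(a,c) via R1 from link(a,c)
round 1: derive anc(a,f) via R1 from link(a,f)
round 1: derive anc(c,g) via R1 from link(c,g)
round 1: derive anc(c,h) via R1 from link(c,h)
round 1: derive anc(d,h) via R1 from link(d,h)
round 1: derive anc(f,a) via R1 from link(f,a)
round 1: derive anc(f,b) via R1 from link(f,b)
round 1: derive anc(f,h) via R1 from link(f,h)
round 1: derive anc(g,h) via R1 from link(g,h)
round 1: derive anc(h,c) via R1 from link(h,c)
round 1: derive anc(i,b) via R1 from link(i,b)
round 2: derive anc(a,a) via R2 from anc(a,f), link(f,a)
round 2: derive anc(a,b) via R2 from anc(a,f), link(f,b)
round 2: derive anc(a,g) via R2 from anc(a,c), link(c,g)
round 2: derive anc(a,h) via R2 from anc(a,c), link(c,h)
round 2: derive anc(c,c) via R2 from anc(c,h), link(h,c)
round 2: derive anc(d,c) via R2 from anc(d,h), link(h,c)
round 2: derive anc(f,c) via R2 from anc(f,a), link(a,c)
round 2: derive anc(f,f) via R2 from anc(f,a), link(a,f)
round 2: derive anc(g,c) via R2 from anc(g,h), link(h,c)
round 2: derive anc(h,g) via R2 from anc(h,c), link(c,g)
round 2: derive anc(h,h) via R2 from anc(h,c), link(c,h)
round 3: derive anc(d,g) via R2 from anc(d,c), link(c,g)
round 3: derive anc(f,g) via R2 from anc(f,c), link(c,g)
round 3: derive anc(g,g) via R2 from anc(g,c), link(c,g)

anc(a,a)
anc(a,b)
anc(a,c)
anc(a,f)
anc(a,g)
anc(a,h)
anc(c,c)
anc(c,g)
anc(c,h)
anc(d,c)
anc(d,g)
anc(d,h)
anc(f,a)
anc(f,b)
anc(f,c)
anc(f,f)
anc(f,g)
anc(f,h)
anc(g,c)
anc(g,g)
anc(g,h)
anc(h,c)
anc(h,g)
anc(h,h)
anc(i,b)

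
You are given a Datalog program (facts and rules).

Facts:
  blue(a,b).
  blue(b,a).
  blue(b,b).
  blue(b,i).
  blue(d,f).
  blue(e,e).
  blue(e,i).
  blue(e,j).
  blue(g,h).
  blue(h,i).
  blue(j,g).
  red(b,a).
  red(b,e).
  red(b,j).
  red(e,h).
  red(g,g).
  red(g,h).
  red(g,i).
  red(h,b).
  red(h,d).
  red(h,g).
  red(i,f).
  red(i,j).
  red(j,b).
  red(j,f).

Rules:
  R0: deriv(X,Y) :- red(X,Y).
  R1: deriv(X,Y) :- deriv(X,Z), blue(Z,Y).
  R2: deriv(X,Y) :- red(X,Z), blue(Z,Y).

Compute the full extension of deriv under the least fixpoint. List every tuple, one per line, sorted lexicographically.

round 1: derive deriv(b,a) via R0 from red(b,a)
round 1: derive deriv(b,e) via R0 from red(b,e)
round 1: derive deriv(b,j) via R0 from red(b,j)
round 1: derive deriv(e,h) via R0 from red(e,h)
round 1: derive deriv(g,g) via R0 from red(g,g)
round 1: derive deriv(g,h) via R0 from red(g,h)
round 1: derive deriv(g,i) via R0 from red(g,i)
round 1: derive deriv(h,b) via R0 from red(h,b)
round 1: derive deriv(h,d) via R0 from red(h,d)
round 1: derive deriv(h,g) via R0 from red(h,g)
round 1: derive deriv(i,f) via R0 from red(i,f)
round 1: derive deriv(i,j) via R0 from red(i,j)
round 1: derive deriv(j,b) via R0 from red(j,b)
round 1: derive deriv(j,f) via R0 from red(j,f)
round 1: derive deriv(b,b) via R2 from red(b,a), blue(a,b)
round 1: derive deriv(b,g) via R2 from red(b,j), blue(j,g)
round 1: derive deriv(b,i) via R2 from red(b,e), blue(e,i)
round 1: derive deriv(e,i) via R2 from red(e,h), blue(h,i)
round 1: derive deriv(h,a) via R2 from red(h,b), blue(b,a)
round 1: derive deriv(h,f) via R2 from red(h,d), blue(d,f)
round 1: derive deriv(h,h) via R2 from red(h,g), blue(g,h)
round 1: derive deriv(h,i) via R2 from red(h,b), blue(b,i)
round 1: derive deriv(i,g) via R2 from red(i,j), blue(j,g)
round 1: derive deriv(j,a) via R2 from red(j,b), blue(b,a)
round 1: derive deriv(j,i) via R2 from red(j,b), blue(b,i)
round 2: derive deriv(b,h) via R1 from deriv(b,g), blue(g,h)
round 2: derive deriv(i,h) via R1 from deriv(i,g), blue(g,h)
round 3: derive deriv(i,i) via R1 from deriv(i,h), blue(h,i)

deriv(b,a)
deriv(b,b)
deriv(b,e)
deriv(b,g)
deriv(b,h)
deriv(b,i)
deriv(b,j)
deriv(e,h)
deriv(e,i)
deriv(g,g)
deriv(g,h)
deriv(g,i)
deriv(h,a)
deriv(h,b)
deriv(h,d)
deriv(h,f)
deriv(h,g)
deriv(h,h)
deriv(h,i)
deriv(i,f)
deriv(i,g)
deriv(i,h)
deriv(i,i)
deriv(i,j)
deriv(j,a)
deriv(j,b)
deriv(j,f)
deriv(j,i)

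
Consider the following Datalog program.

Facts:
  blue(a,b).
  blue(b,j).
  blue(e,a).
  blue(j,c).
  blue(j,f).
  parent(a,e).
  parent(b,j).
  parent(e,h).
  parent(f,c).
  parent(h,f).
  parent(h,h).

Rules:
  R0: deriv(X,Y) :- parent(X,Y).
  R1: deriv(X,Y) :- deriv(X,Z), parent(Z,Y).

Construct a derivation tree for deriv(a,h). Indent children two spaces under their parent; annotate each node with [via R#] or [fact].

deriv(a,h)  [via R1]
  deriv(a,e)  [via R0]
    parent(a,e)  [fact]
  parent(e,h)  [fact]

round 1: derive deriv(a,e) via R0 from parent(a,e)
round 1: derive deriv(b,j) via R0 from parent(b,j)
round 1: derive deriv(e,h) via R0 from parent(e,h)
round 1: derive deriv(f,c) via R0 from parent(f,c)
round 1: derive deriv(h,f) via R0 from parent(h,f)
round 1: derive deriv(h,h) via R0 from parent(h,h)
round 2: derive deriv(a,h) via R1 from deriv(a,e), parent(e,h)
round 2: derive deriv(e,f) via R1 from deriv(e,h), parent(h,f)
round 2: derive deriv(h,c) via R1 from deriv(h,f), parent(f,c)
round 3: derive deriv(a,f) via R1 from deriv(a,h), parent(h,f)
round 3: derive deriv(e,c) via R1 from deriv(e,f), parent(f,c)
round 4: derive deriv(a,c) via R1 from deriv(a,f), parent(f,c)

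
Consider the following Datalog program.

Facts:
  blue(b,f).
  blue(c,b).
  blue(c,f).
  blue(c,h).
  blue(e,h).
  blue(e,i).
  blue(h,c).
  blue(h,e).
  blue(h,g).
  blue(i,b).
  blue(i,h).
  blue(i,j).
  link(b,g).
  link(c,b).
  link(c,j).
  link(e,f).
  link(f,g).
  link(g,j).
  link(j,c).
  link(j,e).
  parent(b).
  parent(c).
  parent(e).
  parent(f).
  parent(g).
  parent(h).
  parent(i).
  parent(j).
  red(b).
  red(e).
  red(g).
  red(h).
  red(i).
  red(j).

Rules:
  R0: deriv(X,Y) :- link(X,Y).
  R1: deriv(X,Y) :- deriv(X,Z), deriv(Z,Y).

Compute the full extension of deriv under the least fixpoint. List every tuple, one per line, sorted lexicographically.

round 1: derive deriv(b,g) via R0 from link(b,g)
round 1: derive deriv(c,b) via R0 from link(c,b)
round 1: derive deriv(c,j) via R0 from link(c,j)
round 1: derive deriv(e,f) via R0 from link(e,f)
round 1: derive deriv(f,g) via R0 from link(f,g)
round 1: derive deriv(g,j) via R0 from link(g,j)
round 1: derive deriv(j,c) via R0 from link(j,c)
round 1: derive deriv(j,e) via R0 from link(j,e)
round 2: derive deriv(b,j) via R1 from deriv(b,g), deriv(g,j)
round 2: derive deriv(c,c) via R1 from deriv(c,j), deriv(j,c)
round 2: derive deriv(c,e) via R1 from deriv(c,j), deriv(j,e)
round 2: derive deriv(c,g) via R1 from deriv(c,b), deriv(b,g)
round 2: derive deriv(e,g) via R1 from deriv(e,f), deriv(f,g)
round 2: derive deriv(f,j) via R1 from deriv(f,g), deriv(g,j)
round 2: derive deriv(g,c) via R1 from deriv(g,j), deriv(j,c)
round 2: derive deriv(g,e) via R1 from deriv(g,j), deriv(j,e)
round 2: derive deriv(j,b) via R1 from deriv(j,c), deriv(c,b)
round 2: derive deriv(j,f) via R1 from deriv(j,e), deriv(e,f)
round 2: derive deriv(j,j) via R1 from deriv(j,c), deriv(c,j)
round 3: derive deriv(b,b) via R1 from deriv(b,j), deriv(j,b)
round 3: derive deriv(b,c) via R1 from deriv(b,g), deriv(g,c)
round 3: derive deriv(b,e) via R1 from deriv(b,g), deriv(g,e)
round 3: derive deriv(b,f) via R1 from deriv(b,j), deriv(j,f)
round 3: derive deriv(c,f) via R1 from deriv(c,e), deriv(e,f)
round 3: derive deriv(e,c) via R1 from deriv(e,g), deriv(g,c)
round 3: derive deriv(e,e) via R1 from deriv(e,g), deriv(g,e)
round 3: derive deriv(e,j) via R1 from deriv(e,f), deriv(f,j)
round 3: derive deriv(f,b) via R1 from deriv(f,j), deriv(j,b)
round 3: derive deriv(f,c) via R1 from deriv(f,g), deriv(g,c)
round 3: derive deriv(f,e) via R1 from deriv(f,g), deriv(g,e)
round 3: derive deriv(f,f) via R1 from deriv(f,j), deriv(j,f)
round 3: derive deriv(g,b) via R1 from deriv(g,c), deriv(c,b)
round 3: derive deriv(g,f) via R1 from deriv(g,e), deriv(e,f)
round 3: derive deriv(g,g) via R1 from deriv(g,c), deriv(c,g)
round 3: derive deriv(j,g) via R1 from deriv(j,b), deriv(b,g)
round 4: derive deriv(e,b) via R1 from deriv(e,c), deriv(c,b)

deriv(b,b)
deriv(b,c)
deriv(b,e)
deriv(b,f)
deriv(b,g)
deriv(b,j)
deriv(c,b)
deriv(c,c)
deriv(c,e)
deriv(c,f)
deriv(c,g)
deriv(c,j)
deriv(e,b)
deriv(e,c)
deriv(e,e)
deriv(e,f)
deriv(e,g)
deriv(e,j)
deriv(f,b)
deriv(f,c)
deriv(f,e)
deriv(f,f)
deriv(f,g)
deriv(f,j)
deriv(g,b)
deriv(g,c)
deriv(g,e)
deriv(g,f)
deriv(g,g)
deriv(g,j)
deriv(j,b)
deriv(j,c)
deriv(j,e)
deriv(j,f)
deriv(j,g)
deriv(j,j)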